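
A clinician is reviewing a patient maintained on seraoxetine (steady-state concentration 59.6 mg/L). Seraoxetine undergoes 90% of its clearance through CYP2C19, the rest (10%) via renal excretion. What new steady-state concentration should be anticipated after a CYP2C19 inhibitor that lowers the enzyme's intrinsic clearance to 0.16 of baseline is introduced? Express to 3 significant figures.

244 mg/L

The CYP2C19 pathway (90% of clearance) drops to 0.16× activity: 0.9 × 0.16 = 0.144.
The remaining 10% of clearance is unaffected.
CL_new/CL_old = 0.144 + 0.1 = 0.244.
Steady-state concentration ∝ 1/CL, so new value = 59.6 / 0.244 = 244 mg/L.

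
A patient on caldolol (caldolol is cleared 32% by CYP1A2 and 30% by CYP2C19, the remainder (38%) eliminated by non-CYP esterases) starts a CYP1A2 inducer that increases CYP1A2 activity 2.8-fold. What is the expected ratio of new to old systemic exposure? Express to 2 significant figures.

0.63

CYP1A2: 0.32 × 2.8 = 0.896
CYP2C19: 0.3 (unchanged)
Other: 0.38 (unchanged)
New clearance relative to baseline: 0.896 + 0.3 + 0.38 = 1.576.
Systemic exposure ratio = CL_old/CL_new = 1 / 1.576 = 0.63.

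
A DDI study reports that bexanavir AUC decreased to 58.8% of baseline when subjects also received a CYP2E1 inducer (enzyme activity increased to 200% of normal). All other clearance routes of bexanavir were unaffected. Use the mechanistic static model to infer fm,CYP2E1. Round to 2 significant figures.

CL'/CL = 1 / 0.588 = 1.701
2·fm + (1 − fm) = 1.701
fm = (1.701 − 1) / (2 − 1) = 0.70

0.70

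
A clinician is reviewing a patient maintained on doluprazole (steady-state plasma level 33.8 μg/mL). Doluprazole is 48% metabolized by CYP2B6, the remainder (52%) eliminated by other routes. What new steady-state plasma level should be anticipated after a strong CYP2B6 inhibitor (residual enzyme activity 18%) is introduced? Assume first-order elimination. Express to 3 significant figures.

CYP2B6: 0.48 × 0.18 = 0.0864
Other: 0.52 (unchanged)
Relative clearance = 0.0864 + 0.52 = 0.6064.
Steady-state plasma level ∝ 1/CL, so new value = 33.8 / 0.6064 = 55.7 μg/mL.

55.7 μg/mL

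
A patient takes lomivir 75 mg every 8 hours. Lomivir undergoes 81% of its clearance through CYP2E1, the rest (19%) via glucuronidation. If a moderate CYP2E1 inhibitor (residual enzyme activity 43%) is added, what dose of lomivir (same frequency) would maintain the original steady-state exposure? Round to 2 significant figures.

40 mg

The CYP2E1 pathway (81% of clearance) is reduced to 0.43× activity: 0.81 × 0.43 = 0.3483.
The remaining 19% of clearance is unaffected.
CL_new/CL_old = 0.3483 + 0.19 = 0.5383.
Css,avg = (dose rate)/CL, so holding Css fixed requires dose ∝ CL: 75 × 0.5383 = 40 mg.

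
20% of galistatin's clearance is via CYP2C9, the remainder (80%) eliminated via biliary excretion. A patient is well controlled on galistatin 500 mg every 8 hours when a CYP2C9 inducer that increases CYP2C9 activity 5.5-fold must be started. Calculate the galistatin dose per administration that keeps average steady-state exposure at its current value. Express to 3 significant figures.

The CYP2C9 pathway (20% of clearance) increases to 5.5× activity: 0.2 × 5.5 = 1.1.
Non-CYP routes (80%) are unchanged.
Relative clearance = 1.1 + 0.8 = 1.9.
Css,avg = (dose rate)/CL, so holding Css fixed requires dose ∝ CL: 500 × 1.9 = 950 mg.

950 mg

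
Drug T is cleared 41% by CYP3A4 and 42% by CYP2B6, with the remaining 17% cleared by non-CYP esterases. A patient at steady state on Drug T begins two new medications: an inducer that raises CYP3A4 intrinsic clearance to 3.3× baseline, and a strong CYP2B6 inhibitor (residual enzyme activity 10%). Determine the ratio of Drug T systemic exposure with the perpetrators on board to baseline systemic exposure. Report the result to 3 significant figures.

0.639

The CYP3A4 pathway (41% of clearance) is boosted to 3.3× activity: 0.41 × 3.3 = 1.353.
The CYP2B6 pathway (42% of clearance) is reduced to 0.1× activity: 0.42 × 0.1 = 0.042.
Non-CYP routes (17%) are unchanged.
Relative clearance = 1.353 + 0.042 + 0.17 = 1.565.
Net systemic exposure ratio = 1 / 1.565 = 0.639.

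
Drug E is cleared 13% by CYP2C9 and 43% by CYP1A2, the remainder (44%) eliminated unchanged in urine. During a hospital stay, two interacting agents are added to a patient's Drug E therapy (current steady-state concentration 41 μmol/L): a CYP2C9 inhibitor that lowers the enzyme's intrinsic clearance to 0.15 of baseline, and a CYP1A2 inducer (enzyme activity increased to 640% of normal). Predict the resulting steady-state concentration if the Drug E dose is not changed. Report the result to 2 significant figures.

The CYP2C9 pathway (13% of clearance) is reduced to 0.15× activity: 0.13 × 0.15 = 0.0195.
The CYP1A2 pathway (43% of clearance) rises to 6.4× activity: 0.43 × 6.4 = 2.752.
Non-CYP routes (44%) are unchanged.
CL_new/CL_old = 0.0195 + 2.752 + 0.44 = 3.2115.
Steady-state concentration ∝ 1/CL: new value = 41 / 3.2115 = 13 μmol/L.

13 μmol/L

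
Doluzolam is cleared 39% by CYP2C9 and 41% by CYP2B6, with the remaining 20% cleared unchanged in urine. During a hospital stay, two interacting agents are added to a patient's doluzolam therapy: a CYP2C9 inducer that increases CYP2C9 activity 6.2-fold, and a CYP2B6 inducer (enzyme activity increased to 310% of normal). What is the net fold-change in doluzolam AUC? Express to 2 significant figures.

The CYP2C9 pathway (39% of clearance) rises to 6.2× activity: 0.39 × 6.2 = 2.418.
The CYP2B6 pathway (41% of clearance) increases to 3.1× activity: 0.41 × 3.1 = 1.271.
Non-CYP routes (20%) are unchanged.
New clearance relative to baseline: 2.418 + 1.271 + 0.2 = 3.889.
Because AUC varies inversely with clearance, the combined effect is 1 / 3.889 = 0.26.

0.26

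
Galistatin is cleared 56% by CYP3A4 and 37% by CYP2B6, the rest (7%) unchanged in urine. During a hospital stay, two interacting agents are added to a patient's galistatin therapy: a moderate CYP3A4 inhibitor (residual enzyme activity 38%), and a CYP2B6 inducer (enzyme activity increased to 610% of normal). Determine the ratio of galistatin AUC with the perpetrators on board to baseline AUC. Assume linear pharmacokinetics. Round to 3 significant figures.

0.394

The CYP3A4 pathway (56% of clearance) falls to 0.38× activity: 0.56 × 0.38 = 0.2128.
The CYP2B6 pathway (37% of clearance) rises to 6.1× activity: 0.37 × 6.1 = 2.257.
Non-CYP routes (7%) are unchanged.
Relative clearance = 0.2128 + 2.257 + 0.07 = 2.5398.
Because AUC varies inversely with clearance, the combined effect is 1 / 2.5398 = 0.394.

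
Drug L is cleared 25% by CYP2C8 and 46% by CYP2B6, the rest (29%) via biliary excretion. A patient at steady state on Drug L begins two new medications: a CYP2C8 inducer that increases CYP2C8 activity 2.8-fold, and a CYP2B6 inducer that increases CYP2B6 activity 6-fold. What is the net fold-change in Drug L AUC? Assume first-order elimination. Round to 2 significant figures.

The CYP2C8 pathway (25% of clearance) rises to 2.8× activity: 0.25 × 2.8 = 0.7.
The CYP2B6 pathway (46% of clearance) rises to 6× activity: 0.46 × 6 = 2.76.
Non-CYP routes (29%) are unchanged.
Relative clearance = 0.7 + 2.76 + 0.29 = 3.75.
Because AUC varies inversely with clearance, the combined effect is 1 / 3.75 = 0.27.

0.27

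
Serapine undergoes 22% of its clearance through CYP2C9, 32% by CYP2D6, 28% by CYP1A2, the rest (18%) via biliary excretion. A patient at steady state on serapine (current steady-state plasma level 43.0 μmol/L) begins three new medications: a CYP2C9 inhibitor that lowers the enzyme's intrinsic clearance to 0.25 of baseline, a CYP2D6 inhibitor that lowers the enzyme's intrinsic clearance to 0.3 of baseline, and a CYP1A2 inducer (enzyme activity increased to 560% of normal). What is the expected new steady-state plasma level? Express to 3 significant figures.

22.6 μmol/L

CYP2C9: 0.22 × 0.25 = 0.055
CYP2D6: 0.32 × 0.3 = 0.096
CYP1A2: 0.28 × 5.6 = 1.568
Other: 0.18 (unchanged)
Relative clearance = 0.055 + 0.096 + 1.568 + 0.18 = 1.899.
Dividing the baseline by the relative clearance: 43.0 / 1.899 = 22.6 μmol/L.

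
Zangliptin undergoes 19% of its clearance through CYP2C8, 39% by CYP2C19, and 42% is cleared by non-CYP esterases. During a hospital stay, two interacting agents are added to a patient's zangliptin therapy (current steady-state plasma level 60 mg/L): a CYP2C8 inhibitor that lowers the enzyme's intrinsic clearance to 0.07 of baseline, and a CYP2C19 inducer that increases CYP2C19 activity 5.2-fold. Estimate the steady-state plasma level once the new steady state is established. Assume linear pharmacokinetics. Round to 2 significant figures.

24 mg/L

CYP2C8: 0.19 × 0.07 = 0.0133
CYP2C19: 0.39 × 5.2 = 2.028
Other: 0.42 (unchanged)
Relative clearance = 0.0133 + 2.028 + 0.42 = 2.4613.
Dividing the baseline by the relative clearance: 60 / 2.4613 = 24 mg/L.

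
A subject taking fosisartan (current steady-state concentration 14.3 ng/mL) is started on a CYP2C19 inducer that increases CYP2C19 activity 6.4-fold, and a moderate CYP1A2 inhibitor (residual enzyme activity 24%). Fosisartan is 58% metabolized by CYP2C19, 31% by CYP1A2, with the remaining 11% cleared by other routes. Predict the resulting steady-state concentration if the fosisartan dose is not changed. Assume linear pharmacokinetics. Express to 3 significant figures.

3.67 ng/mL

The CYP2C19 pathway (58% of clearance) increases to 6.4× activity: 0.58 × 6.4 = 3.712.
The CYP1A2 pathway (31% of clearance) is reduced to 0.24× activity: 0.31 × 0.24 = 0.0744.
The remaining 11% of clearance is unaffected.
CL_new/CL_old = 3.712 + 0.0744 + 0.11 = 3.8964.
New steady-state concentration = 14.3 / 3.8964 = 3.67 ng/mL (concentration scales inversely with clearance).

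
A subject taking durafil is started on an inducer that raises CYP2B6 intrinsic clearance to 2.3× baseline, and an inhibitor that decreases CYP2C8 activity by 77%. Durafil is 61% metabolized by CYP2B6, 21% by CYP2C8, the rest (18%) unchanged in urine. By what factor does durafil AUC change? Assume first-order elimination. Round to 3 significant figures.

0.613

The CYP2B6 pathway (61% of clearance) increases to 2.3× activity: 0.61 × 2.3 = 1.403.
The CYP2C8 pathway (21% of clearance) is reduced to 0.23× activity: 0.21 × 0.23 = 0.0483.
The remaining 18% of clearance is unaffected.
New clearance relative to baseline: 1.403 + 0.0483 + 0.18 = 1.6313.
Because AUC varies inversely with clearance, the combined effect is 1 / 1.6313 = 0.613.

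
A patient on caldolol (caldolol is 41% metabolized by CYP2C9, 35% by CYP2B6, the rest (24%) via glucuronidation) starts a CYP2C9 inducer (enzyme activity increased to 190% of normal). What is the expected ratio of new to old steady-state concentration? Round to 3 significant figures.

The CYP2C9 pathway (41% of clearance) increases to 1.9× activity: 0.41 × 1.9 = 0.779.
CYP2B6 (35%) and the residual 24% are unaffected.
Relative clearance = 0.779 + 0.35 + 0.24 = 1.369.
Since steady-state concentration ∝ 1/CL, the ratio is 1 / 1.369 = 0.730.

0.730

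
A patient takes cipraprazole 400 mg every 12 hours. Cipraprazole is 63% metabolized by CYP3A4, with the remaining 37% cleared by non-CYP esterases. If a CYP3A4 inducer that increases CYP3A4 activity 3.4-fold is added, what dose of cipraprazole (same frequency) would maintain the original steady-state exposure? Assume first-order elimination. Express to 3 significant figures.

The CYP3A4 pathway (63% of clearance) is boosted to 3.4× activity: 0.63 × 3.4 = 2.142.
The remaining 37% of clearance is unaffected.
Relative clearance = 2.142 + 0.37 = 2.512.
Css,avg = (dose rate)/CL, so holding Css fixed requires dose ∝ CL: 400 × 2.512 = 1.00 × 10³ mg.

1.00 × 10³ mg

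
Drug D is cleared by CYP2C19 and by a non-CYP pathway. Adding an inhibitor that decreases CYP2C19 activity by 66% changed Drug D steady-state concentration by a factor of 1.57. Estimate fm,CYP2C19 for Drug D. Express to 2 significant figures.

0.55

Call the CYP2C19 fraction fm. After the interaction, CL_new/CL_old = fm × 0.34 + (1 − fm).
Steady-state concentration ratio = 1 / (new CL fraction), so new CL fraction = 1 / 1.57 = 0.6369.
fm × 0.34 + 1 − fm = 0.6369  ⇒  fm × (0.34 − 1) = −0.3631  ⇒  fm = 0.55.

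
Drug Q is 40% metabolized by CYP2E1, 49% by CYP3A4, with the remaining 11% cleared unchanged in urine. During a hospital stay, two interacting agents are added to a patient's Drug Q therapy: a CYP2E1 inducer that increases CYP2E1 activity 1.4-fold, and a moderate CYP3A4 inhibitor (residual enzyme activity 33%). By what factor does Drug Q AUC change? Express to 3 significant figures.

1.20

CYP2E1: 0.4 × 1.4 = 0.56
CYP3A4: 0.49 × 0.33 = 0.1617
Other: 0.11 (unchanged)
CL_new/CL_old = 0.56 + 0.1617 + 0.11 = 0.8317.
Because AUC varies inversely with clearance, the combined effect is 1 / 0.8317 = 1.20.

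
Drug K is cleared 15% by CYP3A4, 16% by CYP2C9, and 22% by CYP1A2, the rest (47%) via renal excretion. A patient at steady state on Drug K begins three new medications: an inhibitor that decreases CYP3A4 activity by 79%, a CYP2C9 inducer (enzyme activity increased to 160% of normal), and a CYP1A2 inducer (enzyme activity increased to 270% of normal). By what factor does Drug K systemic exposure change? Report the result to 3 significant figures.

0.740

The CYP3A4 pathway (15% of clearance) drops to 0.21× activity: 0.15 × 0.21 = 0.0315.
The CYP2C9 pathway (16% of clearance) increases to 1.6× activity: 0.16 × 1.6 = 0.256.
The CYP1A2 pathway (22% of clearance) increases to 2.7× activity: 0.22 × 2.7 = 0.594.
The remaining 47% of clearance is unaffected.
Relative clearance = 0.0315 + 0.256 + 0.594 + 0.47 = 1.3515.
Systemic exposure ∝ 1/CL: fold-change = 1 / 1.3515 = 0.740.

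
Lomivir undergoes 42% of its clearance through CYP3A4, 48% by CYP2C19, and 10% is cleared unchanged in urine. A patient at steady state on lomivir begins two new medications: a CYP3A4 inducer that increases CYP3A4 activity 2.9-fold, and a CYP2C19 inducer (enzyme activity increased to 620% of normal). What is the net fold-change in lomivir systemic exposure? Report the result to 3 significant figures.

The CYP3A4 pathway (42% of clearance) increases to 2.9× activity: 0.42 × 2.9 = 1.218.
The CYP2C19 pathway (48% of clearance) is boosted to 6.2× activity: 0.48 × 6.2 = 2.976.
The remaining 10% of clearance is unaffected.
New clearance relative to baseline: 1.218 + 2.976 + 0.1 = 4.294.
Net systemic exposure ratio = 1 / 4.294 = 0.233.

0.233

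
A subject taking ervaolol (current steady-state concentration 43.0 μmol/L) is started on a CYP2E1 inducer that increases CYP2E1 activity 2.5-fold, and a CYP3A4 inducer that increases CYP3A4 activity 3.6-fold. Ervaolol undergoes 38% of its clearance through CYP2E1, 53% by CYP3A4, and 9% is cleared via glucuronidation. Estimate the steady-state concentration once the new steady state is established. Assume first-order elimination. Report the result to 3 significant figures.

14.6 μmol/L

CYP2E1: 0.38 × 2.5 = 0.95
CYP3A4: 0.53 × 3.6 = 1.908
Other: 0.09 (unchanged)
Relative clearance = 0.95 + 1.908 + 0.09 = 2.948.
New steady-state concentration = 43.0 / 2.948 = 14.6 μmol/L (concentration scales inversely with clearance).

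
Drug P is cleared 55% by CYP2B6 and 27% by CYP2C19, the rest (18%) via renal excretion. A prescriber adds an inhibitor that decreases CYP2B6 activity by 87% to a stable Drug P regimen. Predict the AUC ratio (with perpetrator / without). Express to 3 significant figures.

1.92

CYP2B6: 0.55 × 0.13 = 0.0715
CYP2C19: 0.27 (unchanged)
Other: 0.18 (unchanged)
Relative clearance = 0.0715 + 0.27 + 0.18 = 0.5215.
AUC ratio = CL_old/CL_new = 1 / 0.5215 = 1.92.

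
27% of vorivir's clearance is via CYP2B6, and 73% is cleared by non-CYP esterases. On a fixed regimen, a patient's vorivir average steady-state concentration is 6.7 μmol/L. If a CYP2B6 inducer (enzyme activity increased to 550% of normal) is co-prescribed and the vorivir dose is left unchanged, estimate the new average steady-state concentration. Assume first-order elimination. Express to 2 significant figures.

The CYP2B6 pathway (27% of clearance) rises to 5.5× activity: 0.27 × 5.5 = 1.485.
The remaining 73% of clearance is unaffected.
New clearance relative to baseline: 1.485 + 0.73 = 2.215.
Average steady-state concentration ∝ 1/CL, so new value = 6.7 / 2.215 = 3.0 μmol/L.

3.0 μmol/L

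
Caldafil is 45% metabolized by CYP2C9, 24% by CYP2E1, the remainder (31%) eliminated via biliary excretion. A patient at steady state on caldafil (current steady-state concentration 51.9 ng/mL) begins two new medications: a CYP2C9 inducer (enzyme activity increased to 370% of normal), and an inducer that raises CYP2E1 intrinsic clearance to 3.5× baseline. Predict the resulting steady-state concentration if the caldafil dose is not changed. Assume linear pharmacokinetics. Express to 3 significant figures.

The CYP2C9 pathway (45% of clearance) rises to 3.7× activity: 0.45 × 3.7 = 1.665.
The CYP2E1 pathway (24% of clearance) increases to 3.5× activity: 0.24 × 3.5 = 0.84.
The remaining 31% of clearance is unaffected.
Relative clearance = 1.665 + 0.84 + 0.31 = 2.815.
Steady-state concentration ∝ 1/CL: new value = 51.9 / 2.815 = 18.4 ng/mL.

18.4 ng/mL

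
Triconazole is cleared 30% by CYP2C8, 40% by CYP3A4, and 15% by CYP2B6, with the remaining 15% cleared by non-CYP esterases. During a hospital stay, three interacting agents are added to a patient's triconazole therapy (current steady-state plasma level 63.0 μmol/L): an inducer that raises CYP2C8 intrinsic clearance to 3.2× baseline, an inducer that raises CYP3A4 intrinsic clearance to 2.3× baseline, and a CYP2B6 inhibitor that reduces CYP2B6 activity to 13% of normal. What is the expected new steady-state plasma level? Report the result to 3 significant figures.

30.7 μmol/L

The CYP2C8 pathway (30% of clearance) is boosted to 3.2× activity: 0.3 × 3.2 = 0.96.
The CYP3A4 pathway (40% of clearance) is boosted to 2.3× activity: 0.4 × 2.3 = 0.92.
The CYP2B6 pathway (15% of clearance) falls to 0.13× activity: 0.15 × 0.13 = 0.0195.
Non-CYP routes (15%) are unchanged.
New clearance relative to baseline: 0.96 + 0.92 + 0.0195 + 0.15 = 2.0495.
New steady-state plasma level = 63.0 / 2.0495 = 30.7 μmol/L (concentration scales inversely with clearance).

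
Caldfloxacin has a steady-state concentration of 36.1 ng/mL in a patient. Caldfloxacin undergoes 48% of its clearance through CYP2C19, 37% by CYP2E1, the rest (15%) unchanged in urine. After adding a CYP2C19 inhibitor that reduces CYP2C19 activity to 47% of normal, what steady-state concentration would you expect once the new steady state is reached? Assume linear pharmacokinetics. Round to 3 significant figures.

The CYP2C19 pathway (48% of clearance) is reduced to 0.47× activity: 0.48 × 0.47 = 0.2256.
CYP2E1 (37%) and the residual 15% are unaffected.
Relative clearance = 0.2256 + 0.37 + 0.15 = 0.7456.
With dosing unchanged, steady-state concentration scales as 1/CL: 36.1 / 0.7456 = 48.4 ng/mL.

48.4 ng/mL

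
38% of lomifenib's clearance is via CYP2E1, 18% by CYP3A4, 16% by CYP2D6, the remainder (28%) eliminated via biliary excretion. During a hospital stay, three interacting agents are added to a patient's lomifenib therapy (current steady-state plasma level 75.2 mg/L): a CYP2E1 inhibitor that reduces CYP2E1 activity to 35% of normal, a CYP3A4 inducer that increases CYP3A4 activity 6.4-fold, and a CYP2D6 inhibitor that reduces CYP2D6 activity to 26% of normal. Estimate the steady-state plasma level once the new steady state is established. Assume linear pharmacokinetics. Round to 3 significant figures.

46.8 mg/L

The CYP2E1 pathway (38% of clearance) is reduced to 0.35× activity: 0.38 × 0.35 = 0.133.
The CYP3A4 pathway (18% of clearance) is boosted to 6.4× activity: 0.18 × 6.4 = 1.152.
The CYP2D6 pathway (16% of clearance) is reduced to 0.26× activity: 0.16 × 0.26 = 0.0416.
The remaining 28% of clearance is unaffected.
CL_new/CL_old = 0.133 + 1.152 + 0.0416 + 0.28 = 1.6066.
New steady-state plasma level = 75.2 / 1.6066 = 46.8 mg/L (concentration scales inversely with clearance).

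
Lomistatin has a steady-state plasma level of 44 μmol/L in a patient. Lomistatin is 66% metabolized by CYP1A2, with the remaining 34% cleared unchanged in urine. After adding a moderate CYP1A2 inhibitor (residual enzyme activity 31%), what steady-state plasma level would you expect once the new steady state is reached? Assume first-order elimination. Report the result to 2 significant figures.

The CYP1A2 pathway (66% of clearance) is reduced to 0.31× activity: 0.66 × 0.31 = 0.2046.
Non-CYP routes (34%) are unchanged.
New clearance relative to baseline: 0.2046 + 0.34 = 0.5446.
With dosing unchanged, steady-state plasma level scales as 1/CL: 44 / 0.5446 = 81 μmol/L.

81 μmol/L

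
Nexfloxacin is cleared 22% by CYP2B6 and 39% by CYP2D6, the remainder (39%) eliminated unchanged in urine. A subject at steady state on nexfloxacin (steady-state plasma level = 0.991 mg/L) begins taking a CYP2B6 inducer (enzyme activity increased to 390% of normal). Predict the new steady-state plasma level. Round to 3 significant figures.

0.605 mg/L

The CYP2B6 pathway (22% of clearance) is boosted to 3.9× activity: 0.22 × 3.9 = 0.858.
CYP2D6 (39%) and the residual 39% are unaffected.
New clearance relative to baseline: 0.858 + 0.39 + 0.39 = 1.638.
With dosing unchanged, steady-state plasma level scales as 1/CL: 0.991 / 1.638 = 0.605 mg/L.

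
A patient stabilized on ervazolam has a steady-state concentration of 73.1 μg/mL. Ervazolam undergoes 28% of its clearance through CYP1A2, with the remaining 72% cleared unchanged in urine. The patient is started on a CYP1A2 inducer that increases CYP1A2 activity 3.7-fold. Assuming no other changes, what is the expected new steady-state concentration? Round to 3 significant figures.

CYP1A2: 0.28 × 3.7 = 1.036
Other: 0.72 (unchanged)
New clearance relative to baseline: 1.036 + 0.72 = 1.756.
Steady-state concentration ∝ 1/CL, so new value = 73.1 / 1.756 = 41.6 μg/mL.

41.6 μg/mL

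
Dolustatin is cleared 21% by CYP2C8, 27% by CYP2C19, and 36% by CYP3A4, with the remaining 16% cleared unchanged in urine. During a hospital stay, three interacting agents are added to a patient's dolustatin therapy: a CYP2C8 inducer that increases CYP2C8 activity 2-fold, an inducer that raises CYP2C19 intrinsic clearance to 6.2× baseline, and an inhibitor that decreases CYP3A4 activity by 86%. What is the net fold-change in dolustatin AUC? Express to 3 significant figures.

0.434

The CYP2C8 pathway (21% of clearance) rises to 2× activity: 0.21 × 2 = 0.42.
The CYP2C19 pathway (27% of clearance) rises to 6.2× activity: 0.27 × 6.2 = 1.674.
The CYP3A4 pathway (36% of clearance) is reduced to 0.14× activity: 0.36 × 0.14 = 0.0504.
The remaining 16% of clearance is unaffected.
Relative clearance = 0.42 + 1.674 + 0.0504 + 0.16 = 2.3044.
Net AUC ratio = 1 / 2.3044 = 0.434.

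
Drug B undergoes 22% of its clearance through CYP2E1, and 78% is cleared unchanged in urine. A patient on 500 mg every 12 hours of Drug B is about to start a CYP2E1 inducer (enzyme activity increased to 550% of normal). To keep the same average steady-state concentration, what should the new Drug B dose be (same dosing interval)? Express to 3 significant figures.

995 mg

CYP2E1: 0.22 × 5.5 = 1.21
Other: 0.78 (unchanged)
CL_new/CL_old = 1.21 + 0.78 = 1.99.
To maintain the same steady-state level, dose must scale with clearance: new dose = 500 × 1.99 = 995 mg.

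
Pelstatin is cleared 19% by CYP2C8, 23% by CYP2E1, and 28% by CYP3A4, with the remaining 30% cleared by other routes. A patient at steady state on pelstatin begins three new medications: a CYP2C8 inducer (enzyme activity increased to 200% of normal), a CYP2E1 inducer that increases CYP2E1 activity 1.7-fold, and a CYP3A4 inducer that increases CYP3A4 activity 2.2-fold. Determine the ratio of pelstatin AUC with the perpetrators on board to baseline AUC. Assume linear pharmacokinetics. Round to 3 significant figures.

The CYP2C8 pathway (19% of clearance) rises to 2× activity: 0.19 × 2 = 0.38.
The CYP2E1 pathway (23% of clearance) rises to 1.7× activity: 0.23 × 1.7 = 0.391.
The CYP3A4 pathway (28% of clearance) is boosted to 2.2× activity: 0.28 × 2.2 = 0.616.
Non-CYP routes (30%) are unchanged.
New clearance relative to baseline: 0.38 + 0.391 + 0.616 + 0.3 = 1.687.
AUC ∝ 1/CL: fold-change = 1 / 1.687 = 0.593.

0.593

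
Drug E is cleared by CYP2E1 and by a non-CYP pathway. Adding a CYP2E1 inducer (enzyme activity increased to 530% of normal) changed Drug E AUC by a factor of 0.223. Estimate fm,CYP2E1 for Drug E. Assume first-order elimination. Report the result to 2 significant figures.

0.81

Call the CYP2E1 fraction fm. After the interaction, CL_new/CL_old = fm × 5.3 + (1 − fm).
AUC ratio = 1 / (new CL fraction), so new CL fraction = 1 / 0.223 = 4.484.
fm × 5.3 + 1 − fm = 4.484  ⇒  fm × (5.3 − 1) = 3.484  ⇒  fm = 0.81.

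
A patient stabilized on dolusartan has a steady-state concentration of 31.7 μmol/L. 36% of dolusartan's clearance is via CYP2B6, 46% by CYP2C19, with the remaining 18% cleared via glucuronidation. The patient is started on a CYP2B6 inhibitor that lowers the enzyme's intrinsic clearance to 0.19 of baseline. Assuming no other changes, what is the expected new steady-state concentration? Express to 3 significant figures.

The CYP2B6 pathway (36% of clearance) drops to 0.19× activity: 0.36 × 0.19 = 0.0684.
CYP2C19 (46%) and the residual 18% are unaffected.
Relative clearance = 0.0684 + 0.46 + 0.18 = 0.7084.
With dosing unchanged, steady-state concentration scales as 1/CL: 31.7 / 0.7084 = 44.7 μmol/L.

44.7 μmol/L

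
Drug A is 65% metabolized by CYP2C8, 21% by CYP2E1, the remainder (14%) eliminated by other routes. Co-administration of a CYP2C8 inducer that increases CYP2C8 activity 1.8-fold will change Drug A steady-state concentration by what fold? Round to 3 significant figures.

The CYP2C8 pathway (65% of clearance) is boosted to 1.8× activity: 0.65 × 1.8 = 1.17.
CYP2E1 (21%) and the residual 14% are unaffected.
CL_new/CL_old = 1.17 + 0.21 + 0.14 = 1.52.
Steady-state concentration is inversely proportional to clearance, so the fold-change is 1 / 1.52 = 0.658.

0.658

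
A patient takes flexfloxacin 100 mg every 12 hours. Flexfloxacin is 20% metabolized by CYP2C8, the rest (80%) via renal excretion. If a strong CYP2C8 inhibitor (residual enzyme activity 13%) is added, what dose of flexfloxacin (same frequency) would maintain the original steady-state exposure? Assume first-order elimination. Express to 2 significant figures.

The CYP2C8 pathway (20% of clearance) is reduced to 0.13× activity: 0.2 × 0.13 = 0.026.
The remaining 80% of clearance is unaffected.
CL_new/CL_old = 0.026 + 0.8 = 0.826.
To maintain the same steady-state level, dose must scale with clearance: new dose = 100 × 0.826 = 83 mg.

83 mg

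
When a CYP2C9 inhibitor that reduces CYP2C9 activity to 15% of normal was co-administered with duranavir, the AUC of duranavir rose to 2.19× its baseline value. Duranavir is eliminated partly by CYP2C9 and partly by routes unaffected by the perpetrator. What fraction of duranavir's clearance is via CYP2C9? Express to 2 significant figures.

0.64

Write x for the fraction cleared via CYP2C9. The observed AUC change means clearance fell to 1/2.19 = 0.4566 of baseline.
Only the CYP2C9 route changed, so 0.4566 = x·0.15 + (1 − x), giving x = 0.64.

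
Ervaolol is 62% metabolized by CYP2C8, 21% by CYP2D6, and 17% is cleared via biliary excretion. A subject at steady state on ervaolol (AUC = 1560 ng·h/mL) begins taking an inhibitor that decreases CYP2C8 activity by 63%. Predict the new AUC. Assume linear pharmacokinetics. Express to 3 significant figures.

2.56 × 10³ ng·h/mL

CYP2C8: 0.62 × 0.37 = 0.2294
CYP2D6: 0.21 (unchanged)
Other: 0.17 (unchanged)
New clearance relative to baseline: 0.2294 + 0.21 + 0.17 = 0.6094.
New AUC = baseline ÷ relative clearance = 1560 / 0.6094 = 2.56 × 10³ ng·h/mL.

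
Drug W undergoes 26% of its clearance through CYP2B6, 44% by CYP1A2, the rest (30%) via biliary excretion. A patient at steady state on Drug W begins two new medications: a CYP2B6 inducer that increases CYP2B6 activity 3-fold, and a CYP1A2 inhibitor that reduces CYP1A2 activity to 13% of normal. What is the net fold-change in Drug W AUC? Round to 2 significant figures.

0.88

The CYP2B6 pathway (26% of clearance) rises to 3× activity: 0.26 × 3 = 0.78.
The CYP1A2 pathway (44% of clearance) falls to 0.13× activity: 0.44 × 0.13 = 0.0572.
The remaining 30% of clearance is unaffected.
CL_new/CL_old = 0.78 + 0.0572 + 0.3 = 1.1372.
Net AUC ratio = 1 / 1.1372 = 0.88.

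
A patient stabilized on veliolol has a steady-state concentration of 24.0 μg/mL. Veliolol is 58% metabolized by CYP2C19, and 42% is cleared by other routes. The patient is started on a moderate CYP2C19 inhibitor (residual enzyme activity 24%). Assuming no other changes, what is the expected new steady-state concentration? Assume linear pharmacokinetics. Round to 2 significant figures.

43 μg/mL

The CYP2C19 pathway (58% of clearance) drops to 0.24× activity: 0.58 × 0.24 = 0.1392.
Non-CYP routes (42%) are unchanged.
CL_new/CL_old = 0.1392 + 0.42 = 0.5592.
New steady-state concentration = baseline ÷ relative clearance = 24.0 / 0.5592 = 43 μg/mL.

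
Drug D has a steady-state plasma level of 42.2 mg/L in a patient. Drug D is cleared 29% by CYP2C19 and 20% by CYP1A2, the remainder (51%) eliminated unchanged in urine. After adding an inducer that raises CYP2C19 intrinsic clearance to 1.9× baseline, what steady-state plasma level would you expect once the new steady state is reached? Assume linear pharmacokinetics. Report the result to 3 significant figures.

33.5 mg/L

The CYP2C19 pathway (29% of clearance) is boosted to 1.9× activity: 0.29 × 1.9 = 0.551.
CYP1A2 (20%) and the residual 51% are unaffected.
New clearance relative to baseline: 0.551 + 0.2 + 0.51 = 1.261.
Steady-state plasma level ∝ 1/CL, so new value = 42.2 / 1.261 = 33.5 mg/L.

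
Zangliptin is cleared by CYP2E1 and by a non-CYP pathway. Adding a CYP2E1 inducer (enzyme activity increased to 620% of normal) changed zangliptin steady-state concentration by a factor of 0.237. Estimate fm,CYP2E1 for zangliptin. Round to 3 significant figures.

0.619

Let fm be the CYP2E1 fraction. New clearance relative to baseline = fm × 6.2 + (1 − fm).
Steady-state concentration ratio = 1 / (new CL fraction), so new CL fraction = 1 / 0.237 = 4.219.
fm × 6.2 + 1 − fm = 4.219  ⇒  fm × (6.2 − 1) = 3.219  ⇒  fm = 0.619.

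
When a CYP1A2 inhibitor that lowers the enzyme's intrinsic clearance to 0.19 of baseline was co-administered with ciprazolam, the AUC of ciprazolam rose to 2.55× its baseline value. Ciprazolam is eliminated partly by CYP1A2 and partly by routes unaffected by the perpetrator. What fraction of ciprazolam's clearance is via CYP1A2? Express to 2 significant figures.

Let fm be the CYP1A2 fraction. New clearance relative to baseline = fm × 0.19 + (1 − fm).
AUC ratio = 1 / (new CL fraction), so new CL fraction = 1 / 2.55 = 0.3922.
fm × 0.19 + 1 − fm = 0.3922  ⇒  fm × (0.19 − 1) = −0.6078  ⇒  fm = 0.75.

0.75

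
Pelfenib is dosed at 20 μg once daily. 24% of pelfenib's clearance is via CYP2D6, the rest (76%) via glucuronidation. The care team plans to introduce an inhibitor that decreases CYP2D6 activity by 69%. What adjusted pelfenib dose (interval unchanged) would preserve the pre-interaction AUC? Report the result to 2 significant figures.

The CYP2D6 pathway (24% of clearance) is reduced to 0.31× activity: 0.24 × 0.31 = 0.0744.
The remaining 76% of clearance is unaffected.
Relative clearance = 0.0744 + 0.76 = 0.8344.
To maintain the same steady-state level, dose must scale with clearance: new dose = 20 × 0.8344 = 17 μg.

17 μg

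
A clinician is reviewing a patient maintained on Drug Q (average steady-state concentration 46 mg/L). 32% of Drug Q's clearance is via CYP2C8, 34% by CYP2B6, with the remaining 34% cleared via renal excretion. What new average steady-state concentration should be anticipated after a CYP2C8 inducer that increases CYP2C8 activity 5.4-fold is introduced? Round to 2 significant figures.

The CYP2C8 pathway (32% of clearance) increases to 5.4× activity: 0.32 × 5.4 = 1.728.
CYP2B6 (34%) and the residual 34% are unaffected.
Relative clearance = 1.728 + 0.34 + 0.34 = 2.408.
With dosing unchanged, average steady-state concentration scales as 1/CL: 46 / 2.408 = 19 mg/L.

19 mg/L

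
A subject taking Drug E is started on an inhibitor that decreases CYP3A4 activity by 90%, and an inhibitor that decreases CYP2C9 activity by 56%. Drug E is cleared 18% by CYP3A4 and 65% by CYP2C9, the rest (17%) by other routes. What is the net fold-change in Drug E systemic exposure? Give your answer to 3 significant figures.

The CYP3A4 pathway (18% of clearance) drops to 0.1× activity: 0.18 × 0.1 = 0.018.
The CYP2C9 pathway (65% of clearance) is reduced to 0.44× activity: 0.65 × 0.44 = 0.286.
The remaining 17% of clearance is unaffected.
CL_new/CL_old = 0.018 + 0.286 + 0.17 = 0.474.
Net systemic exposure ratio = 1 / 0.474 = 2.11.

2.11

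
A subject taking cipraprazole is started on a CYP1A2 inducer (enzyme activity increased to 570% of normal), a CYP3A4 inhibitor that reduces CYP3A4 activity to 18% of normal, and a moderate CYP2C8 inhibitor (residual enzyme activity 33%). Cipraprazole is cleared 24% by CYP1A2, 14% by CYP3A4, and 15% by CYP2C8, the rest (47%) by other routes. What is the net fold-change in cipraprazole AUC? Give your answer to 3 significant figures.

0.523

The CYP1A2 pathway (24% of clearance) rises to 5.7× activity: 0.24 × 5.7 = 1.368.
The CYP3A4 pathway (14% of clearance) is reduced to 0.18× activity: 0.14 × 0.18 = 0.0252.
The CYP2C8 pathway (15% of clearance) drops to 0.33× activity: 0.15 × 0.33 = 0.0495.
The remaining 47% of clearance is unaffected.
Relative clearance = 1.368 + 0.0252 + 0.0495 + 0.47 = 1.9127.
AUC ∝ 1/CL: fold-change = 1 / 1.9127 = 0.523.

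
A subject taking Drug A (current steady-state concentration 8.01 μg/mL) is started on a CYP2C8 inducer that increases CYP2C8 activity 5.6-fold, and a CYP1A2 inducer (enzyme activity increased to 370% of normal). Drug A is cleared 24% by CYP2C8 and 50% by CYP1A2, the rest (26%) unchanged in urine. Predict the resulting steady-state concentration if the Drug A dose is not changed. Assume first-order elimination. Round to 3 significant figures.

The CYP2C8 pathway (24% of clearance) rises to 5.6× activity: 0.24 × 5.6 = 1.344.
The CYP1A2 pathway (50% of clearance) rises to 3.7× activity: 0.5 × 3.7 = 1.85.
The remaining 26% of clearance is unaffected.
New clearance relative to baseline: 1.344 + 1.85 + 0.26 = 3.454.
New steady-state concentration = 8.01 / 3.454 = 2.32 μg/mL (concentration scales inversely with clearance).

2.32 μg/mL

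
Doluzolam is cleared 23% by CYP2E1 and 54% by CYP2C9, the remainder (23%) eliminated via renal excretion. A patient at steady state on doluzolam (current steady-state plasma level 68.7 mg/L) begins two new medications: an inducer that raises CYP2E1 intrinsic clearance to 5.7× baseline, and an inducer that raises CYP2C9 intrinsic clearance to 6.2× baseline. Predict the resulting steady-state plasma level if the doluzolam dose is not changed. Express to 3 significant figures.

The CYP2E1 pathway (23% of clearance) is boosted to 5.7× activity: 0.23 × 5.7 = 1.311.
The CYP2C9 pathway (54% of clearance) is boosted to 6.2× activity: 0.54 × 6.2 = 3.348.
The remaining 23% of clearance is unaffected.
CL_new/CL_old = 1.311 + 3.348 + 0.23 = 4.889.
New steady-state plasma level = 68.7 / 4.889 = 14.1 mg/L (concentration scales inversely with clearance).

14.1 mg/L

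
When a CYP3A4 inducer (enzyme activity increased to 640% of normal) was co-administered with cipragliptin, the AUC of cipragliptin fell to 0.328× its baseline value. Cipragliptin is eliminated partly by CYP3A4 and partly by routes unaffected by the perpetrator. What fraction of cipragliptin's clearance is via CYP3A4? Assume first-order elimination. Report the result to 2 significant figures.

Let x = fm,CYP3A4. Because AUC ∝ 1/CL, relative clearance rose to 1/0.328 = 3.049.
Only the CYP3A4 route changed, so 3.049 = x·6.4 + (1 − x), giving x = 0.38.

0.38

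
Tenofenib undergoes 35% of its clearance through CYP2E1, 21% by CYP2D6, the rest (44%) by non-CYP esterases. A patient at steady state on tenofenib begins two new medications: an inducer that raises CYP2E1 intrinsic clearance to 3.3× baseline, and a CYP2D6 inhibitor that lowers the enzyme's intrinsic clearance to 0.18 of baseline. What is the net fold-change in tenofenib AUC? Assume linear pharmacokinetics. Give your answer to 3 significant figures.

0.612

The CYP2E1 pathway (35% of clearance) is boosted to 3.3× activity: 0.35 × 3.3 = 1.155.
The CYP2D6 pathway (21% of clearance) is reduced to 0.18× activity: 0.21 × 0.18 = 0.0378.
The remaining 44% of clearance is unaffected.
New clearance relative to baseline: 1.155 + 0.0378 + 0.44 = 1.6328.
AUC ∝ 1/CL: fold-change = 1 / 1.6328 = 0.612.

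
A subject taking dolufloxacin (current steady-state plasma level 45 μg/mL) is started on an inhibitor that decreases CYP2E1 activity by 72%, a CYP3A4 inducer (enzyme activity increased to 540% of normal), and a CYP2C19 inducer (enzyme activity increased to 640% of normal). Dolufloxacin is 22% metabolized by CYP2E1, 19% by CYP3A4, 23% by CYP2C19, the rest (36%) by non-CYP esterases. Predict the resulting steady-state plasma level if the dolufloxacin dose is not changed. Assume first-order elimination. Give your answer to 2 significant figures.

The CYP2E1 pathway (22% of clearance) drops to 0.28× activity: 0.22 × 0.28 = 0.0616.
The CYP3A4 pathway (19% of clearance) rises to 5.4× activity: 0.19 × 5.4 = 1.026.
The CYP2C19 pathway (23% of clearance) rises to 6.4× activity: 0.23 × 6.4 = 1.472.
The remaining 36% of clearance is unaffected.
Relative clearance = 0.0616 + 1.026 + 1.472 + 0.36 = 2.9196.
Steady-state plasma level ∝ 1/CL: new value = 45 / 2.9196 = 15 μg/mL.

15 μg/mL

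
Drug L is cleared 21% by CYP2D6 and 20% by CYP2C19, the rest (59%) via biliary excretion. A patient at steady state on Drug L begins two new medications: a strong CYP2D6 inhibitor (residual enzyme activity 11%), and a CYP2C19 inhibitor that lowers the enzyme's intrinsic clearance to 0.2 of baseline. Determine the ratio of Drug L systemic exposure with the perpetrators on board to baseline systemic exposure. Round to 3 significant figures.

The CYP2D6 pathway (21% of clearance) falls to 0.11× activity: 0.21 × 0.11 = 0.0231.
The CYP2C19 pathway (20% of clearance) falls to 0.2× activity: 0.2 × 0.2 = 0.04.
The remaining 59% of clearance is unaffected.
New clearance relative to baseline: 0.0231 + 0.04 + 0.59 = 0.6531.
Net systemic exposure ratio = 1 / 0.6531 = 1.53.

1.53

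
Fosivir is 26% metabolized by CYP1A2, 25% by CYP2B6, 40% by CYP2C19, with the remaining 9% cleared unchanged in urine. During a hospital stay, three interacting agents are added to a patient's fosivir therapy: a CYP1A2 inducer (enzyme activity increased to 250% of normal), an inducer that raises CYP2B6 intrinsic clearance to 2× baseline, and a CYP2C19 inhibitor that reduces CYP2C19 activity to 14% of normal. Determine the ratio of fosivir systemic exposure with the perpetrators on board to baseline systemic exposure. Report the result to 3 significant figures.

The CYP1A2 pathway (26% of clearance) rises to 2.5× activity: 0.26 × 2.5 = 0.65.
The CYP2B6 pathway (25% of clearance) increases to 2× activity: 0.25 × 2 = 0.5.
The CYP2C19 pathway (40% of clearance) is reduced to 0.14× activity: 0.4 × 0.14 = 0.056.
Non-CYP routes (9%) are unchanged.
Relative clearance = 0.65 + 0.5 + 0.056 + 0.09 = 1.296.
Because systemic exposure varies inversely with clearance, the combined effect is 1 / 1.296 = 0.772.

0.772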